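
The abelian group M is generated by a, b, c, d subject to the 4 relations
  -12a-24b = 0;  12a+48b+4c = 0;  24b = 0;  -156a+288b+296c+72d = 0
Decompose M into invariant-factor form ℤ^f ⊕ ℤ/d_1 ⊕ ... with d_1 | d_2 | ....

rank_ℚ(R)=4; free=4−4=0
SNF(R) diag = [4, 12, 24, 72] → torsion [4, 12, 24, 72]

Answer: M ≅ ℤ/4 ⊕ ℤ/12 ⊕ ℤ/24 ⊕ ℤ/72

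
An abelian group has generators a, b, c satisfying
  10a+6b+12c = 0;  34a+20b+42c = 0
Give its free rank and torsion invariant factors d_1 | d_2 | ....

Answer: M ≅ ℤ^1 ⊕ ℤ/2 ⊕ ℤ/2

Derivation:
rank_ℚ(R)=2; free=3−2=1
SNF(R) diag = [2, 2] → torsion [2, 2]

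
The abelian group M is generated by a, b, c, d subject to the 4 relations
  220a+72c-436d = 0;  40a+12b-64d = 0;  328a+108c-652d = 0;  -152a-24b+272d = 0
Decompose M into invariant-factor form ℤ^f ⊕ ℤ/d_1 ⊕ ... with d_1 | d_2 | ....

Answer: M ≅ ℤ/4 ⊕ ℤ/12 ⊕ ℤ/36 ⊕ ℤ/72

Derivation:
rank_ℚ(R)=4; free=4−4=0
SNF(R) diag = [4, 12, 36, 72] → torsion [4, 12, 36, 72]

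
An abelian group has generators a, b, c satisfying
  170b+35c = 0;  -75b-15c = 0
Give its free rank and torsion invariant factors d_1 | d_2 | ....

rank_ℚ(R)=2; free=3−2=1
SNF(R) diag = [5, 15] → torsion [5, 15]

Answer: M ≅ ℤ^1 ⊕ ℤ/5 ⊕ ℤ/15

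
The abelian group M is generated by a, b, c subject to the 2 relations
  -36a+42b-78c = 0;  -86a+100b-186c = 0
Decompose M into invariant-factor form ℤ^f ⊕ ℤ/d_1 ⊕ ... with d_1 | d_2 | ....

Answer: M ≅ ℤ^1 ⊕ ℤ/2 ⊕ ℤ/6

Derivation:
rank_ℚ(R)=2; free=3−2=1
SNF(R) diag = [2, 6] → torsion [2, 6]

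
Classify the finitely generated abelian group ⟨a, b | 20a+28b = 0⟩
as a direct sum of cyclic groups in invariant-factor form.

Answer: M ≅ ℤ^1 ⊕ ℤ/4

Derivation:
rank_ℚ(R)=1; free=2−1=1
SNF(R) diag = [4] → torsion [4]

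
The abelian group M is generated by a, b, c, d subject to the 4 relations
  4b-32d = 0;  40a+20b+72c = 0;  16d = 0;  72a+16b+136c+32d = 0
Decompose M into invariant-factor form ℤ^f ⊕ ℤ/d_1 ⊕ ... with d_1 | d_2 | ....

rank_ℚ(R)=4; free=4−4=0
SNF(R) diag = [4, 8, 16, 32] → torsion [4, 8, 16, 32]

Answer: M ≅ ℤ/4 ⊕ ℤ/8 ⊕ ℤ/16 ⊕ ℤ/32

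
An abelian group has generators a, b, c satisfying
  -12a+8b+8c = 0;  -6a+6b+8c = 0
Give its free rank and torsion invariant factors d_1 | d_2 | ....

rank_ℚ(R)=2; free=3−2=1
SNF(R) diag = [2, 4] → torsion [2, 4]

Answer: M ≅ ℤ^1 ⊕ ℤ/2 ⊕ ℤ/4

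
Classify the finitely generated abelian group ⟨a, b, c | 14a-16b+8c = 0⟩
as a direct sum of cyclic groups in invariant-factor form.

rank_ℚ(R)=1; free=3−1=2
SNF(R) diag = [2] → torsion [2]

Answer: M ≅ ℤ^2 ⊕ ℤ/2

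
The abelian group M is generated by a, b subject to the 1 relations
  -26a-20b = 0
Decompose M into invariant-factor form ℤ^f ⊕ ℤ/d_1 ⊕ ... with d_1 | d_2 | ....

Answer: M ≅ ℤ^1 ⊕ ℤ/2

Derivation:
rank_ℚ(R)=1; free=2−1=1
SNF(R) diag = [2] → torsion [2]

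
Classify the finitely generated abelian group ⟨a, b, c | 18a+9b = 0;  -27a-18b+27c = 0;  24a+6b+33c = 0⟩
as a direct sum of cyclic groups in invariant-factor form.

rank_ℚ(R)=3; free=3−3=0
SNF(R) diag = [3, 9, 9] → torsion [3, 9, 9]

Answer: M ≅ ℤ/3 ⊕ ℤ/9 ⊕ ℤ/9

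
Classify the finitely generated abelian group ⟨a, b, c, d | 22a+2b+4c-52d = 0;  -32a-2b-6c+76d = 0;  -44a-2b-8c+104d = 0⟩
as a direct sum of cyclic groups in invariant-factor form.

Answer: M ≅ ℤ^1 ⊕ ℤ/2 ⊕ ℤ/2 ⊕ ℤ/2

Derivation:
rank_ℚ(R)=3; free=4−3=1
SNF(R) diag = [2, 2, 2] → torsion [2, 2, 2]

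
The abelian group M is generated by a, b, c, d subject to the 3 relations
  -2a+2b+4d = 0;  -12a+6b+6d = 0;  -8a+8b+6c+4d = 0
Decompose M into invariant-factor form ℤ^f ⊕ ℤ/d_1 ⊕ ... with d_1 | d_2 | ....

rank_ℚ(R)=3; free=4−3=1
SNF(R) diag = [2, 6, 6] → torsion [2, 6, 6]

Answer: M ≅ ℤ^1 ⊕ ℤ/2 ⊕ ℤ/6 ⊕ ℤ/6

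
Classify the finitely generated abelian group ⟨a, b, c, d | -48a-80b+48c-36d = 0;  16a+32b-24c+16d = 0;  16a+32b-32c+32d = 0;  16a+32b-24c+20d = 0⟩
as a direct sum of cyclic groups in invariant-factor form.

rank_ℚ(R)=4; free=4−4=0
SNF(R) diag = [4, 8, 16, 16] → torsion [4, 8, 16, 16]

Answer: M ≅ ℤ/4 ⊕ ℤ/8 ⊕ ℤ/16 ⊕ ℤ/16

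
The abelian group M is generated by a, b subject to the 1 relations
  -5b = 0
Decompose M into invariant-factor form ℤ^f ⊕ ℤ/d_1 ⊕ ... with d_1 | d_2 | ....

rank_ℚ(R)=1; free=2−1=1
SNF(R) diag = [5] → torsion [5]

Answer: M ≅ ℤ^1 ⊕ ℤ/5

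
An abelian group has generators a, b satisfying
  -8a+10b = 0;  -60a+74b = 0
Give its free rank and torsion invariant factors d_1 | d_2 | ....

rank_ℚ(R)=2; free=2−2=0
SNF(R) diag = [2, 4] → torsion [2, 4]

Answer: M ≅ ℤ/2 ⊕ ℤ/4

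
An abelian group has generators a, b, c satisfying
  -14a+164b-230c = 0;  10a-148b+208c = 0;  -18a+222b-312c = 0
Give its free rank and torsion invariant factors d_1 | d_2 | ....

rank_ℚ(R)=3; free=3−3=0
SNF(R) diag = [2, 6, 18] → torsion [2, 6, 18]

Answer: M ≅ ℤ/2 ⊕ ℤ/6 ⊕ ℤ/18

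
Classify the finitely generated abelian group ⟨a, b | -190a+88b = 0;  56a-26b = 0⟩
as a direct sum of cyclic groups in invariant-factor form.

rank_ℚ(R)=2; free=2−2=0
SNF(R) diag = [2, 6] → torsion [2, 6]

Answer: M ≅ ℤ/2 ⊕ ℤ/6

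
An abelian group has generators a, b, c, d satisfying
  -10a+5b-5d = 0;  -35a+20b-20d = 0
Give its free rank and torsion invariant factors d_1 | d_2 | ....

Answer: M ≅ ℤ^2 ⊕ ℤ/5 ⊕ ℤ/5

Derivation:
rank_ℚ(R)=2; free=4−2=2
SNF(R) diag = [5, 5] → torsion [5, 5]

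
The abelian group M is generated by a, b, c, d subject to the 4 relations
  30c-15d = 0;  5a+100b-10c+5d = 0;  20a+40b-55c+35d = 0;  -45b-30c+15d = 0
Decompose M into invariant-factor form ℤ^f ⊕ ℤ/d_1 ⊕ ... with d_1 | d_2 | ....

Answer: M ≅ ℤ/5 ⊕ ℤ/15 ⊕ ℤ/15 ⊕ ℤ/45

Derivation:
rank_ℚ(R)=4; free=4−4=0
SNF(R) diag = [5, 15, 15, 45] → torsion [5, 15, 15, 45]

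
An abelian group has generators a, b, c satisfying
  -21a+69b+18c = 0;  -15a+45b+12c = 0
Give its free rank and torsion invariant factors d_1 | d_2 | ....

rank_ℚ(R)=2; free=3−2=1
SNF(R) diag = [3, 6] → torsion [3, 6]

Answer: M ≅ ℤ^1 ⊕ ℤ/3 ⊕ ℤ/6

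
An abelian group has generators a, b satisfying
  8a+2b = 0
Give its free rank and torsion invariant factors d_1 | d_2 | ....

rank_ℚ(R)=1; free=2−1=1
SNF(R) diag = [2] → torsion [2]

Answer: M ≅ ℤ^1 ⊕ ℤ/2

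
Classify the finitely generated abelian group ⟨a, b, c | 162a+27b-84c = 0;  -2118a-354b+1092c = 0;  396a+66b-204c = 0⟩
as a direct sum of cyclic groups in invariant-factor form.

rank_ℚ(R)=3; free=3−3=0
SNF(R) diag = [3, 6, 12] → torsion [3, 6, 12]

Answer: M ≅ ℤ/3 ⊕ ℤ/6 ⊕ ℤ/12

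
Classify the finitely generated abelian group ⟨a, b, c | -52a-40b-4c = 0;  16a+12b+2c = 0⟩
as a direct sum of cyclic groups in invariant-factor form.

rank_ℚ(R)=2; free=3−2=1
SNF(R) diag = [2, 4] → torsion [2, 4]

Answer: M ≅ ℤ^1 ⊕ ℤ/2 ⊕ ℤ/4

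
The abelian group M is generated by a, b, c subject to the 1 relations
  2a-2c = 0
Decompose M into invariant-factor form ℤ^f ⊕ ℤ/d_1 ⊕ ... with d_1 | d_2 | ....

rank_ℚ(R)=1; free=3−1=2
SNF(R) diag = [2] → torsion [2]

Answer: M ≅ ℤ^2 ⊕ ℤ/2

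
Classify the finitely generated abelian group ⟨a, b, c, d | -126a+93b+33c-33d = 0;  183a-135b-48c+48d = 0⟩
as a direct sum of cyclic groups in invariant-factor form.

Answer: M ≅ ℤ^2 ⊕ ℤ/3 ⊕ ℤ/3

Derivation:
rank_ℚ(R)=2; free=4−2=2
SNF(R) diag = [3, 3] → torsion [3, 3]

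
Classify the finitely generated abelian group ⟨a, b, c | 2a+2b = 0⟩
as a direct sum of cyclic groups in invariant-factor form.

Answer: M ≅ ℤ^2 ⊕ ℤ/2

Derivation:
rank_ℚ(R)=1; free=3−1=2
SNF(R) diag = [2] → torsion [2]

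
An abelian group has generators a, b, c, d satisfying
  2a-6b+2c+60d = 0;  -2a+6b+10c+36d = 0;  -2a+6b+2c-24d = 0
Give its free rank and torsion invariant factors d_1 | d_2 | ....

Answer: M ≅ ℤ^1 ⊕ ℤ/2 ⊕ ℤ/4 ⊕ ℤ/12

Derivation:
rank_ℚ(R)=3; free=4−3=1
SNF(R) diag = [2, 4, 12] → torsion [2, 4, 12]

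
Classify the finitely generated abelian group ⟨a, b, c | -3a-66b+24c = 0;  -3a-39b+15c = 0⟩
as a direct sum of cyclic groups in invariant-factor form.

Answer: M ≅ ℤ^1 ⊕ ℤ/3 ⊕ ℤ/9

Derivation:
rank_ℚ(R)=2; free=3−2=1
SNF(R) diag = [3, 9] → torsion [3, 9]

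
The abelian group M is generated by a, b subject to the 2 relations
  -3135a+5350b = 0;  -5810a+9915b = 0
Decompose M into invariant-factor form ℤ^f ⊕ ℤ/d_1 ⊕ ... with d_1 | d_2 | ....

Answer: M ≅ ℤ/5 ⊕ ℤ/5

Derivation:
rank_ℚ(R)=2; free=2−2=0
SNF(R) diag = [5, 5] → torsion [5, 5]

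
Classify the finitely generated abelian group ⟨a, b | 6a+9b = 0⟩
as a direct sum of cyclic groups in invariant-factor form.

Answer: M ≅ ℤ^1 ⊕ ℤ/3

Derivation:
rank_ℚ(R)=1; free=2−1=1
SNF(R) diag = [3] → torsion [3]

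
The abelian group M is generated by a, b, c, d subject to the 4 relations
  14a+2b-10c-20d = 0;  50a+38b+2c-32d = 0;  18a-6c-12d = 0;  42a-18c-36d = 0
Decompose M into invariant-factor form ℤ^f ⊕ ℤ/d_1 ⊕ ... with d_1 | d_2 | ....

Answer: M ≅ ℤ/2 ⊕ ℤ/6 ⊕ ℤ/12 ⊕ ℤ/36

Derivation:
rank_ℚ(R)=4; free=4−4=0
SNF(R) diag = [2, 6, 12, 36] → torsion [2, 6, 12, 36]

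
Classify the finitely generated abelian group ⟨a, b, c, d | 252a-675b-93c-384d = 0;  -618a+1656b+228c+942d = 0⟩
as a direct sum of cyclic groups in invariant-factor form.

rank_ℚ(R)=2; free=4−2=2
SNF(R) diag = [3, 6] → torsion [3, 6]

Answer: M ≅ ℤ^2 ⊕ ℤ/3 ⊕ ℤ/6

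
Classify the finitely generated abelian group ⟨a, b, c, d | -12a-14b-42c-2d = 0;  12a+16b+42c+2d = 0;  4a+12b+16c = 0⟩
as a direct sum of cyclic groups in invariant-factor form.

Answer: M ≅ ℤ^1 ⊕ ℤ/2 ⊕ ℤ/2 ⊕ ℤ/4

Derivation:
rank_ℚ(R)=3; free=4−3=1
SNF(R) diag = [2, 2, 4] → torsion [2, 2, 4]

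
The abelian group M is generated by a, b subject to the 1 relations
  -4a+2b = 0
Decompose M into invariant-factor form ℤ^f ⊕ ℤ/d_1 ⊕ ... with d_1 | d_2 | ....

rank_ℚ(R)=1; free=2−1=1
SNF(R) diag = [2] → torsion [2]

Answer: M ≅ ℤ^1 ⊕ ℤ/2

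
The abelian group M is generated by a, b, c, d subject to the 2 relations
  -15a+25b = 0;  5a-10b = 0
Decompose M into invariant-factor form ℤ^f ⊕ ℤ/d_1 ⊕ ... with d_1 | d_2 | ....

Answer: M ≅ ℤ^2 ⊕ ℤ/5 ⊕ ℤ/5

Derivation:
rank_ℚ(R)=2; free=4−2=2
SNF(R) diag = [5, 5] → torsion [5, 5]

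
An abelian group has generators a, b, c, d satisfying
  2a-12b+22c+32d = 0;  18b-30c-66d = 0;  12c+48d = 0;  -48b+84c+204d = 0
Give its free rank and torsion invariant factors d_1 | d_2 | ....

Answer: M ≅ ℤ/2 ⊕ ℤ/6 ⊕ ℤ/12 ⊕ ℤ/36

Derivation:
rank_ℚ(R)=4; free=4−4=0
SNF(R) diag = [2, 6, 12, 36] → torsion [2, 6, 12, 36]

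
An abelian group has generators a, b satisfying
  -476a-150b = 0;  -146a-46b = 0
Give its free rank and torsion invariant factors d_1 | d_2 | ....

Answer: M ≅ ℤ/2 ⊕ ℤ/2

Derivation:
rank_ℚ(R)=2; free=2−2=0
SNF(R) diag = [2, 2] → torsion [2, 2]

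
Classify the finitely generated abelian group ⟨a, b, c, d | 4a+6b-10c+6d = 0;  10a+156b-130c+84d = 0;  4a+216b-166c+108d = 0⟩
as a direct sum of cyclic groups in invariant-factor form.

rank_ℚ(R)=3; free=4−3=1
SNF(R) diag = [2, 6, 18] → torsion [2, 6, 18]

Answer: M ≅ ℤ^1 ⊕ ℤ/2 ⊕ ℤ/6 ⊕ ℤ/18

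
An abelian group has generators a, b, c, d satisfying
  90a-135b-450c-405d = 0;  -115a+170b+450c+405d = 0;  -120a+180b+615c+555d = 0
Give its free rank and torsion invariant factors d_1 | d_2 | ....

Answer: M ≅ ℤ^1 ⊕ ℤ/5 ⊕ ℤ/15 ⊕ ℤ/45

Derivation:
rank_ℚ(R)=3; free=4−3=1
SNF(R) diag = [5, 15, 45] → torsion [5, 15, 45]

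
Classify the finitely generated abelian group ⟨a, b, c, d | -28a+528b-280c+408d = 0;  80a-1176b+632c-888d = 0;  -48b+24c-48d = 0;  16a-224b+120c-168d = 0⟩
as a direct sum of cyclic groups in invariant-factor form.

Answer: M ≅ ℤ/4 ⊕ ℤ/8 ⊕ ℤ/24 ⊕ ℤ/72

Derivation:
rank_ℚ(R)=4; free=4−4=0
SNF(R) diag = [4, 8, 24, 72] → torsion [4, 8, 24, 72]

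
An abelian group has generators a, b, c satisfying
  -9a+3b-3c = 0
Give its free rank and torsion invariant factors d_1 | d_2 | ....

rank_ℚ(R)=1; free=3−1=2
SNF(R) diag = [3] → torsion [3]

Answer: M ≅ ℤ^2 ⊕ ℤ/3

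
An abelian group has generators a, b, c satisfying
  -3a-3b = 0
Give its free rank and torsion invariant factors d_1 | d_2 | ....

Answer: M ≅ ℤ^2 ⊕ ℤ/3

Derivation:
rank_ℚ(R)=1; free=3−1=2
SNF(R) diag = [3] → torsion [3]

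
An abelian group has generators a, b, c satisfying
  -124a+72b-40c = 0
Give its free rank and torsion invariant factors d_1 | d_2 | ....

rank_ℚ(R)=1; free=3−1=2
SNF(R) diag = [4] → torsion [4]

Answer: M ≅ ℤ^2 ⊕ ℤ/4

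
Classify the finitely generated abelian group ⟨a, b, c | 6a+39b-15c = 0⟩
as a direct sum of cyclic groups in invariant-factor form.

Answer: M ≅ ℤ^2 ⊕ ℤ/3

Derivation:
rank_ℚ(R)=1; free=3−1=2
SNF(R) diag = [3] → torsion [3]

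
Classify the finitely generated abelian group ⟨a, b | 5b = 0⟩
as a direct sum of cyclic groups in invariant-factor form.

Answer: M ≅ ℤ^1 ⊕ ℤ/5

Derivation:
rank_ℚ(R)=1; free=2−1=1
SNF(R) diag = [5] → torsion [5]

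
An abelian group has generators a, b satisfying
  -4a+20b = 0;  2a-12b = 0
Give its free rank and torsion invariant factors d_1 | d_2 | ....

Answer: M ≅ ℤ/2 ⊕ ℤ/4

Derivation:
rank_ℚ(R)=2; free=2−2=0
SNF(R) diag = [2, 4] → torsion [2, 4]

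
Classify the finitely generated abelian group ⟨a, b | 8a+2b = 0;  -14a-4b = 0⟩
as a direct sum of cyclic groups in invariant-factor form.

Answer: M ≅ ℤ/2 ⊕ ℤ/2

Derivation:
rank_ℚ(R)=2; free=2−2=0
SNF(R) diag = [2, 2] → torsion [2, 2]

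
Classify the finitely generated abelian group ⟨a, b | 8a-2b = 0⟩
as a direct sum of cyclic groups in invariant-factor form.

rank_ℚ(R)=1; free=2−1=1
SNF(R) diag = [2] → torsion [2]

Answer: M ≅ ℤ^1 ⊕ ℤ/2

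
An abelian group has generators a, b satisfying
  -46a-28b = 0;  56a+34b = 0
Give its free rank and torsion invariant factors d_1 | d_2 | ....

Answer: M ≅ ℤ/2 ⊕ ℤ/2

Derivation:
rank_ℚ(R)=2; free=2−2=0
SNF(R) diag = [2, 2] → torsion [2, 2]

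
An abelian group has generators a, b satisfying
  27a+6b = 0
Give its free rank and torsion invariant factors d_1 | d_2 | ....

Answer: M ≅ ℤ^1 ⊕ ℤ/3

Derivation:
rank_ℚ(R)=1; free=2−1=1
SNF(R) diag = [3] → torsion [3]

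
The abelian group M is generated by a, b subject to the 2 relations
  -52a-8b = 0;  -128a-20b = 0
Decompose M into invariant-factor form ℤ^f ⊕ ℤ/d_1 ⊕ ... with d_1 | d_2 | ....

rank_ℚ(R)=2; free=2−2=0
SNF(R) diag = [4, 4] → torsion [4, 4]

Answer: M ≅ ℤ/4 ⊕ ℤ/4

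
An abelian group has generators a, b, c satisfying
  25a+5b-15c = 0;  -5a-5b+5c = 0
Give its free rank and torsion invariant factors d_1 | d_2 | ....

rank_ℚ(R)=2; free=3−2=1
SNF(R) diag = [5, 10] → torsion [5, 10]

Answer: M ≅ ℤ^1 ⊕ ℤ/5 ⊕ ℤ/10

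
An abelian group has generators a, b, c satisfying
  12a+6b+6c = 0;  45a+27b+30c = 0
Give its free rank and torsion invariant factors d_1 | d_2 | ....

rank_ℚ(R)=2; free=3−2=1
SNF(R) diag = [3, 6] → torsion [3, 6]

Answer: M ≅ ℤ^1 ⊕ ℤ/3 ⊕ ℤ/6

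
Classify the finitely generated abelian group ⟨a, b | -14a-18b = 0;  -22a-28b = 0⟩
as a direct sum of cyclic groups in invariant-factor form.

Answer: M ≅ ℤ/2 ⊕ ℤ/2

Derivation:
rank_ℚ(R)=2; free=2−2=0
SNF(R) diag = [2, 2] → torsion [2, 2]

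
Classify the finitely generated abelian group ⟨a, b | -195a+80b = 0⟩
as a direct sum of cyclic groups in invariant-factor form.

Answer: M ≅ ℤ^1 ⊕ ℤ/5

Derivation:
rank_ℚ(R)=1; free=2−1=1
SNF(R) diag = [5] → torsion [5]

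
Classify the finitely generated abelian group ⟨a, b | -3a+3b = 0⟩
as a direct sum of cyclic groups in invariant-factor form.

Answer: M ≅ ℤ^1 ⊕ ℤ/3

Derivation:
rank_ℚ(R)=1; free=2−1=1
SNF(R) diag = [3] → torsion [3]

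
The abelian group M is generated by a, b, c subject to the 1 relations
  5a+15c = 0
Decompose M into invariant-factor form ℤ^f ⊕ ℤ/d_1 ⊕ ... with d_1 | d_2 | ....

Answer: M ≅ ℤ^2 ⊕ ℤ/5

Derivation:
rank_ℚ(R)=1; free=3−1=2
SNF(R) diag = [5] → torsion [5]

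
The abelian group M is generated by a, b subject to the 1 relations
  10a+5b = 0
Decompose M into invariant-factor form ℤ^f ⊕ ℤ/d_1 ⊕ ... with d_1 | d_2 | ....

rank_ℚ(R)=1; free=2−1=1
SNF(R) diag = [5] → torsion [5]

Answer: M ≅ ℤ^1 ⊕ ℤ/5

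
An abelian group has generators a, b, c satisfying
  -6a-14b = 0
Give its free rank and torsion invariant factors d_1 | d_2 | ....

Answer: M ≅ ℤ^2 ⊕ ℤ/2

Derivation:
rank_ℚ(R)=1; free=3−1=2
SNF(R) diag = [2] → torsion [2]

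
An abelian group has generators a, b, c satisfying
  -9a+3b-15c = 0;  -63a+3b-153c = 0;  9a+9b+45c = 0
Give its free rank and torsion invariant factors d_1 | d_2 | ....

Answer: M ≅ ℤ/3 ⊕ ℤ/6 ⊕ ℤ/18

Derivation:
rank_ℚ(R)=3; free=3−3=0
SNF(R) diag = [3, 6, 18] → torsion [3, 6, 18]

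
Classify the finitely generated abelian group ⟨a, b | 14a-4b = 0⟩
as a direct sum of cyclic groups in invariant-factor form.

rank_ℚ(R)=1; free=2−1=1
SNF(R) diag = [2] → torsion [2]

Answer: M ≅ ℤ^1 ⊕ ℤ/2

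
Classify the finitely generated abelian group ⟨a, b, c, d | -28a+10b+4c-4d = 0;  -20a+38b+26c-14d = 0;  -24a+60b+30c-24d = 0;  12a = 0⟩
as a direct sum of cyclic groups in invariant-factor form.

Answer: M ≅ ℤ/2 ⊕ ℤ/6 ⊕ ℤ/6 ⊕ ℤ/12

Derivation:
rank_ℚ(R)=4; free=4−4=0
SNF(R) diag = [2, 6, 6, 12] → torsion [2, 6, 6, 12]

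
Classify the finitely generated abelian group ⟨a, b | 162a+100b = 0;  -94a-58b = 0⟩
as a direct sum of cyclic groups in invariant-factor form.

Answer: M ≅ ℤ/2 ⊕ ℤ/2

Derivation:
rank_ℚ(R)=2; free=2−2=0
SNF(R) diag = [2, 2] → torsion [2, 2]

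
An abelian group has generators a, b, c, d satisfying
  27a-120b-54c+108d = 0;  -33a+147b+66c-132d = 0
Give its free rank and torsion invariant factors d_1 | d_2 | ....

rank_ℚ(R)=2; free=4−2=2
SNF(R) diag = [3, 3] → torsion [3, 3]

Answer: M ≅ ℤ^2 ⊕ ℤ/3 ⊕ ℤ/3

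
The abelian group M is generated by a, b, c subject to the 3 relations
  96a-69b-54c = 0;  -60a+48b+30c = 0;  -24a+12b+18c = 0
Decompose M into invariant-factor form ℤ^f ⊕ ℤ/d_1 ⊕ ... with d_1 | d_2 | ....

Answer: M ≅ ℤ/3 ⊕ ℤ/6 ⊕ ℤ/12

Derivation:
rank_ℚ(R)=3; free=3−3=0
SNF(R) diag = [3, 6, 12] → torsion [3, 6, 12]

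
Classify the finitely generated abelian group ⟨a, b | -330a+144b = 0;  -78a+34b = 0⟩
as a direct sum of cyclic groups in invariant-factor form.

Answer: M ≅ ℤ/2 ⊕ ℤ/6

Derivation:
rank_ℚ(R)=2; free=2−2=0
SNF(R) diag = [2, 6] → torsion [2, 6]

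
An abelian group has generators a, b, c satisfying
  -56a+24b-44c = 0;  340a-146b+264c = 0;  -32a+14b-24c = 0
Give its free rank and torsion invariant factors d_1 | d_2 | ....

Answer: M ≅ ℤ/2 ⊕ ℤ/4 ⊕ ℤ/4

Derivation:
rank_ℚ(R)=3; free=3−3=0
SNF(R) diag = [2, 4, 4] → torsion [2, 4, 4]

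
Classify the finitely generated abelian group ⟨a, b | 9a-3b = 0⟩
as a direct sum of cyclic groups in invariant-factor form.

rank_ℚ(R)=1; free=2−1=1
SNF(R) diag = [3] → torsion [3]

Answer: M ≅ ℤ^1 ⊕ ℤ/3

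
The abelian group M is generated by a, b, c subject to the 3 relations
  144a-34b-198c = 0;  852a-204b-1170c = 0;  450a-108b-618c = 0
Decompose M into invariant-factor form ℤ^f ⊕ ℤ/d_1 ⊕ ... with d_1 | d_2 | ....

Answer: M ≅ ℤ/2 ⊕ ℤ/6 ⊕ ℤ/6

Derivation:
rank_ℚ(R)=3; free=3−3=0
SNF(R) diag = [2, 6, 6] → torsion [2, 6, 6]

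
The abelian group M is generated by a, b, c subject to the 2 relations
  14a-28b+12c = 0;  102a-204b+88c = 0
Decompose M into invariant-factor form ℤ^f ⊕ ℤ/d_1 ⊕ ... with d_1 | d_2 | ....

rank_ℚ(R)=2; free=3−2=1
SNF(R) diag = [2, 4] → torsion [2, 4]

Answer: M ≅ ℤ^1 ⊕ ℤ/2 ⊕ ℤ/4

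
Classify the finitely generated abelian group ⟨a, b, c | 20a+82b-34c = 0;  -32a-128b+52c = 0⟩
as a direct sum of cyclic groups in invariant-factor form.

rank_ℚ(R)=2; free=3−2=1
SNF(R) diag = [2, 4] → torsion [2, 4]

Answer: M ≅ ℤ^1 ⊕ ℤ/2 ⊕ ℤ/4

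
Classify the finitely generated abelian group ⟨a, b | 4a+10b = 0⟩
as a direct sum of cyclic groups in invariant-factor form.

rank_ℚ(R)=1; free=2−1=1
SNF(R) diag = [2] → torsion [2]

Answer: M ≅ ℤ^1 ⊕ ℤ/2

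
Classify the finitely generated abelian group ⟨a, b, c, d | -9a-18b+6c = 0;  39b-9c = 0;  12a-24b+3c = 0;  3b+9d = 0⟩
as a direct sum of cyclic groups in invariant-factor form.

Answer: M ≅ ℤ/3 ⊕ ℤ/3 ⊕ ℤ/3 ⊕ ℤ/9

Derivation:
rank_ℚ(R)=4; free=4−4=0
SNF(R) diag = [3, 3, 3, 9] → torsion [3, 3, 3, 9]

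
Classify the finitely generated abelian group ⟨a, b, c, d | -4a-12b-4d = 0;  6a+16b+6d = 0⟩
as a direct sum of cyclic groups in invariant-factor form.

Answer: M ≅ ℤ^2 ⊕ ℤ/2 ⊕ ℤ/4

Derivation:
rank_ℚ(R)=2; free=4−2=2
SNF(R) diag = [2, 4] → torsion [2, 4]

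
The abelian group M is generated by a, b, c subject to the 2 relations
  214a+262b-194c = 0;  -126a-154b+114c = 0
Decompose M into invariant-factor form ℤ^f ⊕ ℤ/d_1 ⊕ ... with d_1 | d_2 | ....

rank_ℚ(R)=2; free=3−2=1
SNF(R) diag = [2, 4] → torsion [2, 4]

Answer: M ≅ ℤ^1 ⊕ ℤ/2 ⊕ ℤ/4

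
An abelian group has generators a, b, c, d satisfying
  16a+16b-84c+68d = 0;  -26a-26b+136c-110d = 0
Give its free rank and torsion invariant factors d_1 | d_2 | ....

Answer: M ≅ ℤ^2 ⊕ ℤ/2 ⊕ ℤ/4

Derivation:
rank_ℚ(R)=2; free=4−2=2
SNF(R) diag = [2, 4] → torsion [2, 4]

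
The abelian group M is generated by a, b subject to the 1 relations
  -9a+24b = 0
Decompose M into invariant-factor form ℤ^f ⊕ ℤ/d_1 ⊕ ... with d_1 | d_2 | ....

rank_ℚ(R)=1; free=2−1=1
SNF(R) diag = [3] → torsion [3]

Answer: M ≅ ℤ^1 ⊕ ℤ/3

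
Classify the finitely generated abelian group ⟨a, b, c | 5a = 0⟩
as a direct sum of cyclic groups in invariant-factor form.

Answer: M ≅ ℤ^2 ⊕ ℤ/5

Derivation:
rank_ℚ(R)=1; free=3−1=2
SNF(R) diag = [5] → torsion [5]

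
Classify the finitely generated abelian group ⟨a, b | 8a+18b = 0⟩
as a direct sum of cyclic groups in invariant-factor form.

Answer: M ≅ ℤ^1 ⊕ ℤ/2

Derivation:
rank_ℚ(R)=1; free=2−1=1
SNF(R) diag = [2] → torsion [2]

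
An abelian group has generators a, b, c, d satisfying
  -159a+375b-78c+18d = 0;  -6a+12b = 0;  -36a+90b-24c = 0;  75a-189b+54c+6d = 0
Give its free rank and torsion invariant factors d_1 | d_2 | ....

Answer: M ≅ ℤ/3 ⊕ ℤ/6 ⊕ ℤ/12 ⊕ ℤ/24

Derivation:
rank_ℚ(R)=4; free=4−4=0
SNF(R) diag = [3, 6, 12, 24] → torsion [3, 6, 12, 24]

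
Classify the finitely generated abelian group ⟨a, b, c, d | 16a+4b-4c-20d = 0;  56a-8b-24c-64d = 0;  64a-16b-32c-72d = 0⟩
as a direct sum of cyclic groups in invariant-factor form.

Answer: M ≅ ℤ^1 ⊕ ℤ/4 ⊕ ℤ/8 ⊕ ℤ/8

Derivation:
rank_ℚ(R)=3; free=4−3=1
SNF(R) diag = [4, 8, 8] → torsion [4, 8, 8]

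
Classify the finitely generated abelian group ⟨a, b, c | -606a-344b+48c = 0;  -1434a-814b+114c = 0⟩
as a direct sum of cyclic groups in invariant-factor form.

rank_ℚ(R)=2; free=3−2=1
SNF(R) diag = [2, 6] → torsion [2, 6]

Answer: M ≅ ℤ^1 ⊕ ℤ/2 ⊕ ℤ/6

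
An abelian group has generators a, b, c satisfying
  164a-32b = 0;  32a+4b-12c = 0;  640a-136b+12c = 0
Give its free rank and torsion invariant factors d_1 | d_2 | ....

Answer: M ≅ ℤ/4 ⊕ ℤ/12 ⊕ ℤ/36

Derivation:
rank_ℚ(R)=3; free=3−3=0
SNF(R) diag = [4, 12, 36] → torsion [4, 12, 36]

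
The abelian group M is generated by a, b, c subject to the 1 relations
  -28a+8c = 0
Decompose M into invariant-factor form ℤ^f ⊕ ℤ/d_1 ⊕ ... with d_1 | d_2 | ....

Answer: M ≅ ℤ^2 ⊕ ℤ/4

Derivation:
rank_ℚ(R)=1; free=3−1=2
SNF(R) diag = [4] → torsion [4]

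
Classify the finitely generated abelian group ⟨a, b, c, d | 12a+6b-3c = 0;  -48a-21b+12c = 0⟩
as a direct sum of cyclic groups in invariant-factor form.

Answer: M ≅ ℤ^2 ⊕ ℤ/3 ⊕ ℤ/3

Derivation:
rank_ℚ(R)=2; free=4−2=2
SNF(R) diag = [3, 3] → torsion [3, 3]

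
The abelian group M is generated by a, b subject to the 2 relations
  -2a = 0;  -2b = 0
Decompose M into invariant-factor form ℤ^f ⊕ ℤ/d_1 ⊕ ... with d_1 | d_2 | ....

Answer: M ≅ ℤ/2 ⊕ ℤ/2

Derivation:
rank_ℚ(R)=2; free=2−2=0
SNF(R) diag = [2, 2] → torsion [2, 2]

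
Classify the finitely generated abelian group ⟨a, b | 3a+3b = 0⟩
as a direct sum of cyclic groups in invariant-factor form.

rank_ℚ(R)=1; free=2−1=1
SNF(R) diag = [3] → torsion [3]

Answer: M ≅ ℤ^1 ⊕ ℤ/3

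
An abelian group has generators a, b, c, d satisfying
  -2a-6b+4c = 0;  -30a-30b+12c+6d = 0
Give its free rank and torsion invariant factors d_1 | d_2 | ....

rank_ℚ(R)=2; free=4−2=2
SNF(R) diag = [2, 6] → torsion [2, 6]

Answer: M ≅ ℤ^2 ⊕ ℤ/2 ⊕ ℤ/6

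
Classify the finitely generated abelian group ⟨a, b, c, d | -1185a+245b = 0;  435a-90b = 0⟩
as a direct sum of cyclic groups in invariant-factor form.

Answer: M ≅ ℤ^2 ⊕ ℤ/5 ⊕ ℤ/15

Derivation:
rank_ℚ(R)=2; free=4−2=2
SNF(R) diag = [5, 15] → torsion [5, 15]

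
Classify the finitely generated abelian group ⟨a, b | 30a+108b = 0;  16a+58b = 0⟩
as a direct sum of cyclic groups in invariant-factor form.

rank_ℚ(R)=2; free=2−2=0
SNF(R) diag = [2, 6] → torsion [2, 6]

Answer: M ≅ ℤ/2 ⊕ ℤ/6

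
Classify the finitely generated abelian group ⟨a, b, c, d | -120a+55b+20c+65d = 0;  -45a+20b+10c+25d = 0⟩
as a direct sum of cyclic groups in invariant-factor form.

rank_ℚ(R)=2; free=4−2=2
SNF(R) diag = [5, 15] → torsion [5, 15]

Answer: M ≅ ℤ^2 ⊕ ℤ/5 ⊕ ℤ/15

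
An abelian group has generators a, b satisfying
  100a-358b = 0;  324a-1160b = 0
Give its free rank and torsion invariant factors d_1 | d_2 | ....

Answer: M ≅ ℤ/2 ⊕ ℤ/4

Derivation:
rank_ℚ(R)=2; free=2−2=0
SNF(R) diag = [2, 4] → torsion [2, 4]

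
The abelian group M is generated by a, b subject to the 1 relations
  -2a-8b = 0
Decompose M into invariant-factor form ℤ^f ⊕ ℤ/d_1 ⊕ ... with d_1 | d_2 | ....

rank_ℚ(R)=1; free=2−1=1
SNF(R) diag = [2] → torsion [2]

Answer: M ≅ ℤ^1 ⊕ ℤ/2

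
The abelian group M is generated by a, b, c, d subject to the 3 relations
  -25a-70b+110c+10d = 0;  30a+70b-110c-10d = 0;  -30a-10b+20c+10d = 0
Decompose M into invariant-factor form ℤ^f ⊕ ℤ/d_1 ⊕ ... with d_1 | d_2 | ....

Answer: M ≅ ℤ^1 ⊕ ℤ/5 ⊕ ℤ/10 ⊕ ℤ/30

Derivation:
rank_ℚ(R)=3; free=4−3=1
SNF(R) diag = [5, 10, 30] → torsion [5, 10, 30]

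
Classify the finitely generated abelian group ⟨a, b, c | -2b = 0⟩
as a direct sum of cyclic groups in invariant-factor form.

Answer: M ≅ ℤ^2 ⊕ ℤ/2

Derivation:
rank_ℚ(R)=1; free=3−1=2
SNF(R) diag = [2] → torsion [2]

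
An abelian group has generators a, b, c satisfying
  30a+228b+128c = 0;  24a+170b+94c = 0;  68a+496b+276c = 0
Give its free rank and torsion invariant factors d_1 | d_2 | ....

Answer: M ≅ ℤ/2 ⊕ ℤ/2 ⊕ ℤ/4

Derivation:
rank_ℚ(R)=3; free=3−3=0
SNF(R) diag = [2, 2, 4] → torsion [2, 2, 4]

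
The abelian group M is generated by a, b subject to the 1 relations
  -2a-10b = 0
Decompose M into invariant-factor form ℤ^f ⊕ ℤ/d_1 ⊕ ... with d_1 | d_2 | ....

Answer: M ≅ ℤ^1 ⊕ ℤ/2

Derivation:
rank_ℚ(R)=1; free=2−1=1
SNF(R) diag = [2] → torsion [2]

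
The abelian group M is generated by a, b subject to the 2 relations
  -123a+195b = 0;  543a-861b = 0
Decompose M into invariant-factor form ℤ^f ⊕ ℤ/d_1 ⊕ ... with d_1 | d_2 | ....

Answer: M ≅ ℤ/3 ⊕ ℤ/6

Derivation:
rank_ℚ(R)=2; free=2−2=0
SNF(R) diag = [3, 6] → torsion [3, 6]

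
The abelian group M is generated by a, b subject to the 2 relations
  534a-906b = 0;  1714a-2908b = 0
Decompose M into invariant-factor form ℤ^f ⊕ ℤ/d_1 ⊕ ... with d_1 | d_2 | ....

rank_ℚ(R)=2; free=2−2=0
SNF(R) diag = [2, 6] → torsion [2, 6]

Answer: M ≅ ℤ/2 ⊕ ℤ/6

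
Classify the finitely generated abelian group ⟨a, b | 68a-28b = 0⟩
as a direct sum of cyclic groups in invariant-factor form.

Answer: M ≅ ℤ^1 ⊕ ℤ/4

Derivation:
rank_ℚ(R)=1; free=2−1=1
SNF(R) diag = [4] → torsion [4]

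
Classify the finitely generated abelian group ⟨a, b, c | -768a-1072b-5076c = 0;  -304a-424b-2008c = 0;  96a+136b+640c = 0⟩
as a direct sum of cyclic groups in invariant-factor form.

rank_ℚ(R)=3; free=3−3=0
SNF(R) diag = [4, 8, 16] → torsion [4, 8, 16]

Answer: M ≅ ℤ/4 ⊕ ℤ/8 ⊕ ℤ/16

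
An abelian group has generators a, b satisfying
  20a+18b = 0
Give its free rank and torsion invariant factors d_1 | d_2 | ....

Answer: M ≅ ℤ^1 ⊕ ℤ/2

Derivation:
rank_ℚ(R)=1; free=2−1=1
SNF(R) diag = [2] → torsion [2]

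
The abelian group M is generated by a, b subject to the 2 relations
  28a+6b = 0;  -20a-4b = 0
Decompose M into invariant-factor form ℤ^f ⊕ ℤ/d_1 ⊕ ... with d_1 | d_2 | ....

rank_ℚ(R)=2; free=2−2=0
SNF(R) diag = [2, 4] → torsion [2, 4]

Answer: M ≅ ℤ/2 ⊕ ℤ/4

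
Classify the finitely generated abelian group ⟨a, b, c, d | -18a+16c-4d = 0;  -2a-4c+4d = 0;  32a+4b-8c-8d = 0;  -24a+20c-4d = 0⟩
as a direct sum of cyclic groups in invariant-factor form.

rank_ℚ(R)=4; free=4−4=0
SNF(R) diag = [2, 4, 4, 4] → torsion [2, 4, 4, 4]

Answer: M ≅ ℤ/2 ⊕ ℤ/4 ⊕ ℤ/4 ⊕ ℤ/4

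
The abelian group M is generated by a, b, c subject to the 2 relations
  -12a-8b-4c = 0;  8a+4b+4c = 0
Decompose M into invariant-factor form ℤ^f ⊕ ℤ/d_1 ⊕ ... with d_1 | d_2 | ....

Answer: M ≅ ℤ^1 ⊕ ℤ/4 ⊕ ℤ/4

Derivation:
rank_ℚ(R)=2; free=3−2=1
SNF(R) diag = [4, 4] → torsion [4, 4]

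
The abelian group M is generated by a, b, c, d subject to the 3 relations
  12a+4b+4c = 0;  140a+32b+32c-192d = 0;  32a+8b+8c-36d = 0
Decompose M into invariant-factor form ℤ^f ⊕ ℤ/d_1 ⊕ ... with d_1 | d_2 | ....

Answer: M ≅ ℤ^1 ⊕ ℤ/4 ⊕ ℤ/4 ⊕ ℤ/12

Derivation:
rank_ℚ(R)=3; free=4−3=1
SNF(R) diag = [4, 4, 12] → torsion [4, 4, 12]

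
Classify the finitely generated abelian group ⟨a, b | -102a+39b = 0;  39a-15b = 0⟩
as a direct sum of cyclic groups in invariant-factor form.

rank_ℚ(R)=2; free=2−2=0
SNF(R) diag = [3, 3] → torsion [3, 3]

Answer: M ≅ ℤ/3 ⊕ ℤ/3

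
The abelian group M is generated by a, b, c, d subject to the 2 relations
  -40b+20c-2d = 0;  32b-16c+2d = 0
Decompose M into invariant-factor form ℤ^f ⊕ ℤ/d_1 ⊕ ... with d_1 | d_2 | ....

rank_ℚ(R)=2; free=4−2=2
SNF(R) diag = [2, 4] → torsion [2, 4]

Answer: M ≅ ℤ^2 ⊕ ℤ/2 ⊕ ℤ/4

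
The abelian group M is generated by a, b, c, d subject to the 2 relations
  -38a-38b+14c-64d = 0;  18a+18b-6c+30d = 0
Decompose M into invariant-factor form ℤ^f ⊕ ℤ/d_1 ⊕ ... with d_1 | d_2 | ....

rank_ℚ(R)=2; free=4−2=2
SNF(R) diag = [2, 6] → torsion [2, 6]

Answer: M ≅ ℤ^2 ⊕ ℤ/2 ⊕ ℤ/6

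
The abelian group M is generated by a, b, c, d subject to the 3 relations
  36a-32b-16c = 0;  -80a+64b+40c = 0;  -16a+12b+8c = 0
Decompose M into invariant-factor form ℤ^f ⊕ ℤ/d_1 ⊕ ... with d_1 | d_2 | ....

rank_ℚ(R)=3; free=4−3=1
SNF(R) diag = [4, 4, 8] → torsion [4, 4, 8]

Answer: M ≅ ℤ^1 ⊕ ℤ/4 ⊕ ℤ/4 ⊕ ℤ/8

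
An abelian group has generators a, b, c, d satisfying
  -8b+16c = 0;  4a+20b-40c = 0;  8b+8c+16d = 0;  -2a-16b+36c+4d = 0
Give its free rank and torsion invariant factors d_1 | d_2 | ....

rank_ℚ(R)=4; free=4−4=0
SNF(R) diag = [2, 4, 8, 16] → torsion [2, 4, 8, 16]

Answer: M ≅ ℤ/2 ⊕ ℤ/4 ⊕ ℤ/8 ⊕ ℤ/16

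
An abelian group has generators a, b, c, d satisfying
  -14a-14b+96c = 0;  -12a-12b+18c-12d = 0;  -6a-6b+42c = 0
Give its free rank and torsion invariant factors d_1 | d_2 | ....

Answer: M ≅ ℤ^1 ⊕ ℤ/2 ⊕ ℤ/6 ⊕ ℤ/12

Derivation:
rank_ℚ(R)=3; free=4−3=1
SNF(R) diag = [2, 6, 12] → torsion [2, 6, 12]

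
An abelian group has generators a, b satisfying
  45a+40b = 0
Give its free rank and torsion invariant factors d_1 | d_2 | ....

Answer: M ≅ ℤ^1 ⊕ ℤ/5

Derivation:
rank_ℚ(R)=1; free=2−1=1
SNF(R) diag = [5] → torsion [5]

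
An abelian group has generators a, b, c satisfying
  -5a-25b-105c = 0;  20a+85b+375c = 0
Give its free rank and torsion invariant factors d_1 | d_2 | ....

Answer: M ≅ ℤ^1 ⊕ ℤ/5 ⊕ ℤ/15

Derivation:
rank_ℚ(R)=2; free=3−2=1
SNF(R) diag = [5, 15] → torsion [5, 15]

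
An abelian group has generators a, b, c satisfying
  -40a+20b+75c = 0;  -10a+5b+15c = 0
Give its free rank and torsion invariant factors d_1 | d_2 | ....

Answer: M ≅ ℤ^1 ⊕ ℤ/5 ⊕ ℤ/15

Derivation:
rank_ℚ(R)=2; free=3−2=1
SNF(R) diag = [5, 15] → torsion [5, 15]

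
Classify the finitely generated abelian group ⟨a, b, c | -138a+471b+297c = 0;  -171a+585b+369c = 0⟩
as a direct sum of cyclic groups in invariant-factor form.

Answer: M ≅ ℤ^1 ⊕ ℤ/3 ⊕ ℤ/9

Derivation:
rank_ℚ(R)=2; free=3−2=1
SNF(R) diag = [3, 9] → torsion [3, 9]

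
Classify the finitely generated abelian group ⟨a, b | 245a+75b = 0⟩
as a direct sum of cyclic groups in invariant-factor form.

rank_ℚ(R)=1; free=2−1=1
SNF(R) diag = [5] → torsion [5]

Answer: M ≅ ℤ^1 ⊕ ℤ/5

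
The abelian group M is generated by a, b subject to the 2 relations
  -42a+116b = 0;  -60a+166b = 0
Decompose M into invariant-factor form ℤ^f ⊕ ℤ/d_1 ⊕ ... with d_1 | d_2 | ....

rank_ℚ(R)=2; free=2−2=0
SNF(R) diag = [2, 6] → torsion [2, 6]

Answer: M ≅ ℤ/2 ⊕ ℤ/6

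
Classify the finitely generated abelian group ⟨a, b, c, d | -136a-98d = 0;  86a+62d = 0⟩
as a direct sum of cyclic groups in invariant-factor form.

rank_ℚ(R)=2; free=4−2=2
SNF(R) diag = [2, 2] → torsion [2, 2]

Answer: M ≅ ℤ^2 ⊕ ℤ/2 ⊕ ℤ/2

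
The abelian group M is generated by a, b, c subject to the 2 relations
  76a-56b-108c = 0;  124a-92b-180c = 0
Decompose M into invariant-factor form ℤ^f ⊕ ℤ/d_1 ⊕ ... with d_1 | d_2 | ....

rank_ℚ(R)=2; free=3−2=1
SNF(R) diag = [4, 12] → torsion [4, 12]

Answer: M ≅ ℤ^1 ⊕ ℤ/4 ⊕ ℤ/12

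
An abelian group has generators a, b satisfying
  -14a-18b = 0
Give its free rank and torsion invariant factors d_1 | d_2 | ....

Answer: M ≅ ℤ^1 ⊕ ℤ/2

Derivation:
rank_ℚ(R)=1; free=2−1=1
SNF(R) diag = [2] → torsion [2]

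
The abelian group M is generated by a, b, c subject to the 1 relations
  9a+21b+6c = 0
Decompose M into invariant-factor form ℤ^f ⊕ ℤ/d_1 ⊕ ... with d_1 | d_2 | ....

rank_ℚ(R)=1; free=3−1=2
SNF(R) diag = [3] → torsion [3]

Answer: M ≅ ℤ^2 ⊕ ℤ/3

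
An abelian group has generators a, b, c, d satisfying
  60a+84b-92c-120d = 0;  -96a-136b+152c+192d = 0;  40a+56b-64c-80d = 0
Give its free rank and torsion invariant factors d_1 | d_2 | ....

Answer: M ≅ ℤ^1 ⊕ ℤ/4 ⊕ ℤ/8 ⊕ ℤ/8

Derivation:
rank_ℚ(R)=3; free=4−3=1
SNF(R) diag = [4, 8, 8] → torsion [4, 8, 8]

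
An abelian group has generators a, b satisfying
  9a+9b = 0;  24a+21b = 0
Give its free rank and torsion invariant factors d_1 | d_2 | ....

rank_ℚ(R)=2; free=2−2=0
SNF(R) diag = [3, 9] → torsion [3, 9]

Answer: M ≅ ℤ/3 ⊕ ℤ/9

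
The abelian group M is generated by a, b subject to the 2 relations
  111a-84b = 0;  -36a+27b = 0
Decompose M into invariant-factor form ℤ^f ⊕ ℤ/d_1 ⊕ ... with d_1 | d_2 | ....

Answer: M ≅ ℤ/3 ⊕ ℤ/9

Derivation:
rank_ℚ(R)=2; free=2−2=0
SNF(R) diag = [3, 9] → torsion [3, 9]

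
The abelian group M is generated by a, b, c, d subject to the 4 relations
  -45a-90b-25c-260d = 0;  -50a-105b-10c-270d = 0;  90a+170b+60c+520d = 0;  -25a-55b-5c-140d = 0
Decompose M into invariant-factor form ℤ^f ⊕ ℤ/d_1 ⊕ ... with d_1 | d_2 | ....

rank_ℚ(R)=4; free=4−4=0
SNF(R) diag = [5, 5, 10, 30] → torsion [5, 5, 10, 30]

Answer: M ≅ ℤ/5 ⊕ ℤ/5 ⊕ ℤ/10 ⊕ ℤ/30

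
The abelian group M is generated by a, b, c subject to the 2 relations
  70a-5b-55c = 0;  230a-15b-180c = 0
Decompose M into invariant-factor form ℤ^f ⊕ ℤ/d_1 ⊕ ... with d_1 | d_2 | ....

Answer: M ≅ ℤ^1 ⊕ ℤ/5 ⊕ ℤ/5

Derivation:
rank_ℚ(R)=2; free=3−2=1
SNF(R) diag = [5, 5] → torsion [5, 5]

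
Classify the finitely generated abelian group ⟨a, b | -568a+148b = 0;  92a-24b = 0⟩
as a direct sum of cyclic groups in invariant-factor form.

Answer: M ≅ ℤ/4 ⊕ ℤ/4

Derivation:
rank_ℚ(R)=2; free=2−2=0
SNF(R) diag = [4, 4] → torsion [4, 4]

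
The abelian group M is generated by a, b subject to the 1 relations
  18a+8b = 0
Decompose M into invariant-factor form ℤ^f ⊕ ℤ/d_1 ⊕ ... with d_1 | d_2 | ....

Answer: M ≅ ℤ^1 ⊕ ℤ/2

Derivation:
rank_ℚ(R)=1; free=2−1=1
SNF(R) diag = [2] → torsion [2]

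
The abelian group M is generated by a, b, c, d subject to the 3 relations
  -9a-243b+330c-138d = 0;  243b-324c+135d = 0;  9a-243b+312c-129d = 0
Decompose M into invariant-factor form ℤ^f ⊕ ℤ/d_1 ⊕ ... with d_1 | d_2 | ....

Answer: M ≅ ℤ^1 ⊕ ℤ/3 ⊕ ℤ/9 ⊕ ℤ/27

Derivation:
rank_ℚ(R)=3; free=4−3=1
SNF(R) diag = [3, 9, 27] → torsion [3, 9, 27]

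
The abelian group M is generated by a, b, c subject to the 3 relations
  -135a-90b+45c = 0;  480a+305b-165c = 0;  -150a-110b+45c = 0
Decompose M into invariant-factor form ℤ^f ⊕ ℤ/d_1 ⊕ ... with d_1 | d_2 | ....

rank_ℚ(R)=3; free=3−3=0
SNF(R) diag = [5, 15, 45] → torsion [5, 15, 45]

Answer: M ≅ ℤ/5 ⊕ ℤ/15 ⊕ ℤ/45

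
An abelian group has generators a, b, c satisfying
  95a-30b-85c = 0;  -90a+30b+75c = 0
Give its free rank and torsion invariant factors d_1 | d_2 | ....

Answer: M ≅ ℤ^1 ⊕ ℤ/5 ⊕ ℤ/15

Derivation:
rank_ℚ(R)=2; free=3−2=1
SNF(R) diag = [5, 15] → torsion [5, 15]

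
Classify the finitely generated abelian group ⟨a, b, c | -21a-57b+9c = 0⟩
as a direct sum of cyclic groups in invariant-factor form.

rank_ℚ(R)=1; free=3−1=2
SNF(R) diag = [3] → torsion [3]

Answer: M ≅ ℤ^2 ⊕ ℤ/3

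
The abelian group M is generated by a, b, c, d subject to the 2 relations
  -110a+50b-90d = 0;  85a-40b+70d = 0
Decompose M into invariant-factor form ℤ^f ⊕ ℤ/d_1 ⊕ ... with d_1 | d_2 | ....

rank_ℚ(R)=2; free=4−2=2
SNF(R) diag = [5, 10] → torsion [5, 10]

Answer: M ≅ ℤ^2 ⊕ ℤ/5 ⊕ ℤ/10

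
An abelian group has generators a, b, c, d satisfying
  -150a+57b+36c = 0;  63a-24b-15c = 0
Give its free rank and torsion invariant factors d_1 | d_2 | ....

rank_ℚ(R)=2; free=4−2=2
SNF(R) diag = [3, 3] → torsion [3, 3]

Answer: M ≅ ℤ^2 ⊕ ℤ/3 ⊕ ℤ/3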